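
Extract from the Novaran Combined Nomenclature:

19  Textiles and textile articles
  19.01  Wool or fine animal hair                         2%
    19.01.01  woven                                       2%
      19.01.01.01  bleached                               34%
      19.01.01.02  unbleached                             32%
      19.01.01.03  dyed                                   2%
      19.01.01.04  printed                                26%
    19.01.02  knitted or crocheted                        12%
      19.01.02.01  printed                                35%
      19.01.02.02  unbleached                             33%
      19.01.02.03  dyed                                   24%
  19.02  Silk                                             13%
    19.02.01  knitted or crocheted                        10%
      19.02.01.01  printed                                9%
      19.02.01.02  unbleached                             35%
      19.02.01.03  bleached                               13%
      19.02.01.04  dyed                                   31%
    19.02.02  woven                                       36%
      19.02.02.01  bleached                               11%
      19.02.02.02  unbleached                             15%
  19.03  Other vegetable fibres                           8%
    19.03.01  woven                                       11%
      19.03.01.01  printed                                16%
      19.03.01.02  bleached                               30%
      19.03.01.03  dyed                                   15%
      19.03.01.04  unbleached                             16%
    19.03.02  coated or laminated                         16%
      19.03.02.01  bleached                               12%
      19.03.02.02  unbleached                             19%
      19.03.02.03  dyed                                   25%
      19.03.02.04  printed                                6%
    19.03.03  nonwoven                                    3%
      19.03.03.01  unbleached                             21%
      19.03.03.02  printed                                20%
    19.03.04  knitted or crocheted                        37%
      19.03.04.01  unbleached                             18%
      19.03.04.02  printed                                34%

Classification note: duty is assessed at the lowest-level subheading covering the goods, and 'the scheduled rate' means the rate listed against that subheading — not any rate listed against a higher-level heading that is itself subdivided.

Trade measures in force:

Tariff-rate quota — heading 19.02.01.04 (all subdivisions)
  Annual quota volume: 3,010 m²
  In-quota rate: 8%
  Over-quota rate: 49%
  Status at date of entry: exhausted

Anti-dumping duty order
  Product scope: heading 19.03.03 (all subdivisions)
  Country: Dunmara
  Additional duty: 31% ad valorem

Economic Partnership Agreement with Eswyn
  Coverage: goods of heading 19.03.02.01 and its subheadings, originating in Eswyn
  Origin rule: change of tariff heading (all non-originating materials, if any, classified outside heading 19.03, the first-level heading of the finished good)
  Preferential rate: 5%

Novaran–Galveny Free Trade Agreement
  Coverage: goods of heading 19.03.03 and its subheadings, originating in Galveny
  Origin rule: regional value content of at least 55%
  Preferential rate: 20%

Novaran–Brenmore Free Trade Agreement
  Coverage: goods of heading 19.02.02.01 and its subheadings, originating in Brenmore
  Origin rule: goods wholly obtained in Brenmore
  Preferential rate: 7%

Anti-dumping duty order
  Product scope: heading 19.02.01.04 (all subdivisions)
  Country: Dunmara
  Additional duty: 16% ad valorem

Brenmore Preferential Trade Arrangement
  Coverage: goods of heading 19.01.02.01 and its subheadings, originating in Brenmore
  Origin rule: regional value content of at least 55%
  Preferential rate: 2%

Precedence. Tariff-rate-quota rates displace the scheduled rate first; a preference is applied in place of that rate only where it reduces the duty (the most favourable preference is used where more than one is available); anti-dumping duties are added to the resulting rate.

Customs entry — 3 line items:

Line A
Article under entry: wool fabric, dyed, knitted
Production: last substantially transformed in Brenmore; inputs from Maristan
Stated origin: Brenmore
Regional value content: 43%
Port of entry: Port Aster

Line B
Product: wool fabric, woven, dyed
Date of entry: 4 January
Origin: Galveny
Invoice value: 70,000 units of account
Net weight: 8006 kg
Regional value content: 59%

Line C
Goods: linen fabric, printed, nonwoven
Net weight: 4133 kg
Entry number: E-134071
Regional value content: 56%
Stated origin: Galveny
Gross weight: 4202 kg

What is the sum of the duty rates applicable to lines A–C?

Line A: wool → 19.01; knitted → 19.01.02; dyed → 19.01.02.03. Scheduled 24%. Brenmore agreement on 19.02.02.01: 19.01.02.03 not covered; Brenmore agreement on 19.01.02.01: 19.01.02.03 not covered. → 24%.
Line B: wool → 19.01; woven → 19.01.01; dyed → 19.01.01.03. Scheduled 2%. Galveny agreement on 19.03.03: 19.01.01.03 not covered. → 2%.
Line C: linen → 19.03; nonwoven → 19.03.03; printed → 19.03.03.02. Scheduled 20%. Galveny agreement on 19.03.03: RVC ≥ 55% → 20% available; preference 20% not lower than 20% → no reduction. → 20%.
Sum: 24% + 2% + 20% = 46%.

46%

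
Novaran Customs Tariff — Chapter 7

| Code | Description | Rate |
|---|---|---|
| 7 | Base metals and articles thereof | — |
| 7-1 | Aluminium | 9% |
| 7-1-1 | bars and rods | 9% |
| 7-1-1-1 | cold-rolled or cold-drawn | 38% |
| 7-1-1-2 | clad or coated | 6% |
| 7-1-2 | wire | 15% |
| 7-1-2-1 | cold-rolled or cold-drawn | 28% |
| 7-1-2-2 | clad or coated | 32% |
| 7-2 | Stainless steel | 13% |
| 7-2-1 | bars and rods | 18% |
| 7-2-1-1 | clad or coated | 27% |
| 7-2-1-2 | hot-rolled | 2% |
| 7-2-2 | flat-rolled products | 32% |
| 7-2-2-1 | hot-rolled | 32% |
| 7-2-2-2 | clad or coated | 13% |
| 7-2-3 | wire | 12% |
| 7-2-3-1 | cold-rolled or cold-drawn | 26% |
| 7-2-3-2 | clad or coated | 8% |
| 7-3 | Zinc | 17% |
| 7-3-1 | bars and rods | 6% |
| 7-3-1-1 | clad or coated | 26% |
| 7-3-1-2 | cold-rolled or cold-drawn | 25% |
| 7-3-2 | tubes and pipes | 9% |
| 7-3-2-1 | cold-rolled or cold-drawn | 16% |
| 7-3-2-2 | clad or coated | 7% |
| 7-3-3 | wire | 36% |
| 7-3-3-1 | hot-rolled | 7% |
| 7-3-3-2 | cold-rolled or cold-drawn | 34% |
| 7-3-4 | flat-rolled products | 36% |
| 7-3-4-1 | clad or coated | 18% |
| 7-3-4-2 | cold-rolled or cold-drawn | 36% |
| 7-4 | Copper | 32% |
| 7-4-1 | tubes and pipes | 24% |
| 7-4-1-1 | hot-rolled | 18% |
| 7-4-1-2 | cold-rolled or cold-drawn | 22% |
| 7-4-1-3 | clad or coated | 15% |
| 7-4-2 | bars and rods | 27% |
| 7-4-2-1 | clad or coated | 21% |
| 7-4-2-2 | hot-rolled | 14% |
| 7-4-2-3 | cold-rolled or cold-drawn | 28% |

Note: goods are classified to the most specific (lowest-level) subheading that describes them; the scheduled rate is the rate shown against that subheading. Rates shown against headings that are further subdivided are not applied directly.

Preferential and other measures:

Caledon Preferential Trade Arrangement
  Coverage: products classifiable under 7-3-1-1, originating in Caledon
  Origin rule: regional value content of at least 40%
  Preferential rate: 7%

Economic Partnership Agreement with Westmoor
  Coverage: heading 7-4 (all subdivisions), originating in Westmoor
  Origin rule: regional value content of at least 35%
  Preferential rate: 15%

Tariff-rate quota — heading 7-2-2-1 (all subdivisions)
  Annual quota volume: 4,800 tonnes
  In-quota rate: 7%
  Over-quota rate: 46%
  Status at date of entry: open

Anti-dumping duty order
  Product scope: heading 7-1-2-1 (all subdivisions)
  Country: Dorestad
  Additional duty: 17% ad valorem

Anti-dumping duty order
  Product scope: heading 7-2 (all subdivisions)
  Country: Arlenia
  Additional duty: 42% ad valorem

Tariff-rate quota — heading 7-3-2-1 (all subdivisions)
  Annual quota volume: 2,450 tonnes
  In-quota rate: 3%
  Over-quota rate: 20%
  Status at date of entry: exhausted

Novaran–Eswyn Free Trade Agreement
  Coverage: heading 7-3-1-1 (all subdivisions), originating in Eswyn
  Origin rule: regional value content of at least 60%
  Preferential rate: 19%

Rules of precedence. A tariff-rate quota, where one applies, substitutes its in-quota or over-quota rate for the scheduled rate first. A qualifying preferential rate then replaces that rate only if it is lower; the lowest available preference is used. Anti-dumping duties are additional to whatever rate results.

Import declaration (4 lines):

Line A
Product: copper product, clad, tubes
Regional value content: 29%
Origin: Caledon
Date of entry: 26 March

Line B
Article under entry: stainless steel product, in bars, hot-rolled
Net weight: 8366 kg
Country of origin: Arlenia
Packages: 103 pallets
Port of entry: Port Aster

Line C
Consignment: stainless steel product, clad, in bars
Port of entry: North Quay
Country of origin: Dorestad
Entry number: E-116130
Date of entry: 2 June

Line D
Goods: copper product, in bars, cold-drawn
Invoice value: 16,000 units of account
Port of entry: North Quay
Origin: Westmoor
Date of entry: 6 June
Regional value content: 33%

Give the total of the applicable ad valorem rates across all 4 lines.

Line A: copper → 7-4; tubes → 7-4-1; clad → 7-4-1-3. Scheduled 15%. Caledon agreement on 7-3-1-1: 7-4-1-3 not covered. → 15%.
Line B: stainless steel → 7-2; in bars → 7-2-1; hot-rolled → 7-2-1-2. Scheduled 2%. anti-dumping (Arlenia, 7-2): +42%; total 2% + 42% = 44%. → 44%.
Line C: stainless steel → 7-2; in bars → 7-2-1; clad → 7-2-1-1. Scheduled 27%. No special measure applies. → 27%.
Line D: copper → 7-4; in bars → 7-4-2; cold-drawn → 7-4-2-3. Scheduled 28%. Westmoor agreement on 7-4: RVC < 35%. → 28%.
Sum: 15% + 44% + 27% + 28% = 114%.

114%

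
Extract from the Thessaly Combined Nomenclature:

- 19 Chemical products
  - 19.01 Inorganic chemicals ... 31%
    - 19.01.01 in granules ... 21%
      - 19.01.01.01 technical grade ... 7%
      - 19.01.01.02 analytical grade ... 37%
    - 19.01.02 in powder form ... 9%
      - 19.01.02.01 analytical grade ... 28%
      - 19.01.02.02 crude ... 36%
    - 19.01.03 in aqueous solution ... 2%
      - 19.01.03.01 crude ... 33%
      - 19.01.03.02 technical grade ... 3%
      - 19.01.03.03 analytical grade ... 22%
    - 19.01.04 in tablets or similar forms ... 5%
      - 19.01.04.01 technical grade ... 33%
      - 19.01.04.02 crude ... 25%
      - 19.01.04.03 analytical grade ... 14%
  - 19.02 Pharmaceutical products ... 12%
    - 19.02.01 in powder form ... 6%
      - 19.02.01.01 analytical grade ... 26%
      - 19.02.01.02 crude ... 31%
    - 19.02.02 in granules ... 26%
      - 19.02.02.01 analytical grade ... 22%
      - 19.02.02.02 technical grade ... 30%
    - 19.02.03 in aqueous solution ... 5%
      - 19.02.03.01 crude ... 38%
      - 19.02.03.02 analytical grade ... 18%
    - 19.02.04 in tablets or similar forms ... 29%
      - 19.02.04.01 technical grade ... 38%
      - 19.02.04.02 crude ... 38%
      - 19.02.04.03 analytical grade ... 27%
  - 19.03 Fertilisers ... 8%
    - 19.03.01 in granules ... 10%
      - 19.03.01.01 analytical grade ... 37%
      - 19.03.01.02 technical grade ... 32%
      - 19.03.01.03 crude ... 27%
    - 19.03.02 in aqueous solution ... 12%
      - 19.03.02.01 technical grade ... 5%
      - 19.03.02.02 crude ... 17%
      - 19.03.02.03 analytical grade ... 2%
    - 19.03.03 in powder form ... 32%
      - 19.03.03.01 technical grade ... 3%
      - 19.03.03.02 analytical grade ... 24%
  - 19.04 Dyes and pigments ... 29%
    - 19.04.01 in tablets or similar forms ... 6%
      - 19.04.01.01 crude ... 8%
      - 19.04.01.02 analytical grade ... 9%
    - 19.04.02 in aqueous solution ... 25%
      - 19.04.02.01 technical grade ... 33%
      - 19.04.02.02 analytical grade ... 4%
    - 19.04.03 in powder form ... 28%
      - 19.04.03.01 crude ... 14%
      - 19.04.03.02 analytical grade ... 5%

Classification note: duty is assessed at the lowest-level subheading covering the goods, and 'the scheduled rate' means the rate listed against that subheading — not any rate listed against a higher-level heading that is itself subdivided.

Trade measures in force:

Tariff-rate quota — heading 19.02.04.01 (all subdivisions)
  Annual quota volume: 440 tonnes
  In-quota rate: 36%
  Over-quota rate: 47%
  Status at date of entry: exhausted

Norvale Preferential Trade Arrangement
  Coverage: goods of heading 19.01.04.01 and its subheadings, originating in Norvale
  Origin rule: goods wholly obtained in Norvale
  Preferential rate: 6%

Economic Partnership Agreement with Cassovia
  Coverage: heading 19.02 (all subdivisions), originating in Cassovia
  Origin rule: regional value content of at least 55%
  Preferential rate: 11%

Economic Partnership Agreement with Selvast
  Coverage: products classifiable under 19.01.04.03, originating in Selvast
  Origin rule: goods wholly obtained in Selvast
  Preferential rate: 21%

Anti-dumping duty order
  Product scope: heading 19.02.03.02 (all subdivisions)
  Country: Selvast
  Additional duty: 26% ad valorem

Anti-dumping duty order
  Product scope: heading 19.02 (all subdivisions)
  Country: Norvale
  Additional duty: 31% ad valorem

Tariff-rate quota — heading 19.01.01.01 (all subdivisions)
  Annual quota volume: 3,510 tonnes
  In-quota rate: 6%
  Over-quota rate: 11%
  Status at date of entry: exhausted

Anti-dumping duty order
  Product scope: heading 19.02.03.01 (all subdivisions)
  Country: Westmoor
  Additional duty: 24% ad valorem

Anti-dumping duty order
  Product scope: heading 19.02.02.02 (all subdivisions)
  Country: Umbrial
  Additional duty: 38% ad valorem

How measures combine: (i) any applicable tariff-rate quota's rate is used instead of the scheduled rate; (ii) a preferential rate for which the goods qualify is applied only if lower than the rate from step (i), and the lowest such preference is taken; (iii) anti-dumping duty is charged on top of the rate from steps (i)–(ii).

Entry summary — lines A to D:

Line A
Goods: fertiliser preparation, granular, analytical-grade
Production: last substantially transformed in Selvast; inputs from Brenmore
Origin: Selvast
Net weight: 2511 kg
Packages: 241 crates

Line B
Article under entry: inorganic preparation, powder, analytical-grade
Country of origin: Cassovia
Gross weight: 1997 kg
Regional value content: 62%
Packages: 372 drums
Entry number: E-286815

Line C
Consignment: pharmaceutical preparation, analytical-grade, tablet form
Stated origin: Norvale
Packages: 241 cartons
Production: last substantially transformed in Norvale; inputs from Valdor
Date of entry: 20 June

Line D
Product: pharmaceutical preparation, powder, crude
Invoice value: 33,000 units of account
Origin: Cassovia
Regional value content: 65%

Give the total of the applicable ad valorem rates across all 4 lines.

134%

Line A: fertiliser → 19.03; granular → 19.03.01; analytical-grade → 19.03.01.01. Scheduled 37%. Selvast agreement on 19.01.04.03: 19.03.01.01 not covered. → 37%.
Line B: inorganic → 19.01; powder → 19.01.02; analytical-grade → 19.01.02.01. Scheduled 28%. Cassovia agreement on 19.02: 19.01.02.01 not covered. → 28%.
Line C: pharmaceutical → 19.02; tablet form → 19.02.04; analytical-grade → 19.02.04.03. Scheduled 27%. Norvale agreement on 19.01.04.01: 19.02.04.03 not covered; anti-dumping (Norvale, 19.02): +31%; total 27% + 31% = 58%. → 58%.
Line D: pharmaceutical → 19.02; powder → 19.02.01; crude → 19.02.01.02. Scheduled 31%. Cassovia agreement on 19.02: RVC ≥ 55% → 11% available; preferential 11%. → 11%.
Sum: 37% + 28% + 58% + 11% = 134%.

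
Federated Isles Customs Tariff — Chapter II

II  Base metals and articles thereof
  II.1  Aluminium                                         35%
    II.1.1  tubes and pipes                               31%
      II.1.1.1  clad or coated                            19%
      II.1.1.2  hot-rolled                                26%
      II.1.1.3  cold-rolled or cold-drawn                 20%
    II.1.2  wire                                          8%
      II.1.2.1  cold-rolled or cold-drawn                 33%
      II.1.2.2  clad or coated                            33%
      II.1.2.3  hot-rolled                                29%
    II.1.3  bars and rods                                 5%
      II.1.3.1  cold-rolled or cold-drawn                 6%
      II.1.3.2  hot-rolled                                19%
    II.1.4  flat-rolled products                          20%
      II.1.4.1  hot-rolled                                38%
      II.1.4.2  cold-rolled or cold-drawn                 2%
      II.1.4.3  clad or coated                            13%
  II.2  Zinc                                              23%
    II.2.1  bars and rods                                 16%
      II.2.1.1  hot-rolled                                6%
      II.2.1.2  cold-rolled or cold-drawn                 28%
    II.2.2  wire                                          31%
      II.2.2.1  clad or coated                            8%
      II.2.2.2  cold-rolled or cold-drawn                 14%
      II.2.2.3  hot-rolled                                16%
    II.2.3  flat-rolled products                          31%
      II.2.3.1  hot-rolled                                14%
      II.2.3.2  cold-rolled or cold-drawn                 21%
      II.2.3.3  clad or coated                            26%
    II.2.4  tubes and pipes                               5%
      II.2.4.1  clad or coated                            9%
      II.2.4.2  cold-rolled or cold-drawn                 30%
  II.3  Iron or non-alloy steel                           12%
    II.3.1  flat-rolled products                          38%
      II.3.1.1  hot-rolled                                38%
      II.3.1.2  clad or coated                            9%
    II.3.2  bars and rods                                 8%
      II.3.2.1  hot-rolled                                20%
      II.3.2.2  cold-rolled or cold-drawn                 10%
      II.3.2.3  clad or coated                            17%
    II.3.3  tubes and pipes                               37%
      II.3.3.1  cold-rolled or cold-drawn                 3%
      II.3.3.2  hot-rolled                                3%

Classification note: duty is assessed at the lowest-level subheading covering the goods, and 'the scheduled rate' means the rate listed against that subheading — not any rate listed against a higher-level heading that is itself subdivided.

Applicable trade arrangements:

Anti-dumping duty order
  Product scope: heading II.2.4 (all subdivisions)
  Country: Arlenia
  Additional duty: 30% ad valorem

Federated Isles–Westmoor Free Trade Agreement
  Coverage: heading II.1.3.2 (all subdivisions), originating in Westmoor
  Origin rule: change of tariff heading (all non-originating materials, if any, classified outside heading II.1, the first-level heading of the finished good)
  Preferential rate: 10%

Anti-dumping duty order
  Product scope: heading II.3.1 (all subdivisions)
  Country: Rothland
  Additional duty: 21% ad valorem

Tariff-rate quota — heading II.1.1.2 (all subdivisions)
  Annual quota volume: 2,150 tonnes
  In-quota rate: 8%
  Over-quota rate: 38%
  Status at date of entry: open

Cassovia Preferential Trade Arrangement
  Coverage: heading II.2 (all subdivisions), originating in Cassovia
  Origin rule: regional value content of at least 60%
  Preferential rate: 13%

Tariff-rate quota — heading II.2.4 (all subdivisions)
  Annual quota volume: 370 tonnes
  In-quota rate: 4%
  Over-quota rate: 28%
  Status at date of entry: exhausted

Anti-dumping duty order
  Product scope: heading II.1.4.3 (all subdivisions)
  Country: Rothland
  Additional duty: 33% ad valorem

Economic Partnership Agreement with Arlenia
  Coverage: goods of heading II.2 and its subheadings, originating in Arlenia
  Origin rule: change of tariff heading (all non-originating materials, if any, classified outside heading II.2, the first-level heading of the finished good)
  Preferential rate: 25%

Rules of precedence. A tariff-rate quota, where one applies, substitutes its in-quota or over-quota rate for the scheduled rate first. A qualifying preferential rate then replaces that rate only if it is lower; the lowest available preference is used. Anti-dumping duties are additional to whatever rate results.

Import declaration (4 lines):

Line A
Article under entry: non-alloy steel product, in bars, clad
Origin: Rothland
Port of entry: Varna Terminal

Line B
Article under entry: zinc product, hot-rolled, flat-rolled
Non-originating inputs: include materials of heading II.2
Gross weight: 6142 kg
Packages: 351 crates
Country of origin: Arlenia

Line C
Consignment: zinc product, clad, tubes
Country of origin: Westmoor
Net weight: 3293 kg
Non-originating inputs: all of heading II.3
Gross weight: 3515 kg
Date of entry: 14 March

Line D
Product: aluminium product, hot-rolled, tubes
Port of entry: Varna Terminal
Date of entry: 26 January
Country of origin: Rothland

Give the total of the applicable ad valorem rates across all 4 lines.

67%

Line A: non-alloy steel → II.3; in bars → II.3.2; clad → II.3.2.3. Scheduled 17%. No special measure applies. → 17%.
Line B: zinc → II.2; flat-rolled → II.2.3; hot-rolled → II.2.3.1. Scheduled 14%. Arlenia agreement on II.2: CTH not met. → 14%.
Line C: zinc → II.2; tubes → II.2.4; clad → II.2.4.1. Scheduled 9%. quota on II.2.4 exhausted → over-quota 28%; Westmoor agreement on II.1.3.2: II.2.4.1 not covered. → 28%.
Line D: aluminium → II.1; tubes → II.1.1; hot-rolled → II.1.1.2. Scheduled 26%. quota on II.1.1.2 open → in-quota 8%. → 8%.
Sum: 17% + 14% + 28% + 8% = 67%.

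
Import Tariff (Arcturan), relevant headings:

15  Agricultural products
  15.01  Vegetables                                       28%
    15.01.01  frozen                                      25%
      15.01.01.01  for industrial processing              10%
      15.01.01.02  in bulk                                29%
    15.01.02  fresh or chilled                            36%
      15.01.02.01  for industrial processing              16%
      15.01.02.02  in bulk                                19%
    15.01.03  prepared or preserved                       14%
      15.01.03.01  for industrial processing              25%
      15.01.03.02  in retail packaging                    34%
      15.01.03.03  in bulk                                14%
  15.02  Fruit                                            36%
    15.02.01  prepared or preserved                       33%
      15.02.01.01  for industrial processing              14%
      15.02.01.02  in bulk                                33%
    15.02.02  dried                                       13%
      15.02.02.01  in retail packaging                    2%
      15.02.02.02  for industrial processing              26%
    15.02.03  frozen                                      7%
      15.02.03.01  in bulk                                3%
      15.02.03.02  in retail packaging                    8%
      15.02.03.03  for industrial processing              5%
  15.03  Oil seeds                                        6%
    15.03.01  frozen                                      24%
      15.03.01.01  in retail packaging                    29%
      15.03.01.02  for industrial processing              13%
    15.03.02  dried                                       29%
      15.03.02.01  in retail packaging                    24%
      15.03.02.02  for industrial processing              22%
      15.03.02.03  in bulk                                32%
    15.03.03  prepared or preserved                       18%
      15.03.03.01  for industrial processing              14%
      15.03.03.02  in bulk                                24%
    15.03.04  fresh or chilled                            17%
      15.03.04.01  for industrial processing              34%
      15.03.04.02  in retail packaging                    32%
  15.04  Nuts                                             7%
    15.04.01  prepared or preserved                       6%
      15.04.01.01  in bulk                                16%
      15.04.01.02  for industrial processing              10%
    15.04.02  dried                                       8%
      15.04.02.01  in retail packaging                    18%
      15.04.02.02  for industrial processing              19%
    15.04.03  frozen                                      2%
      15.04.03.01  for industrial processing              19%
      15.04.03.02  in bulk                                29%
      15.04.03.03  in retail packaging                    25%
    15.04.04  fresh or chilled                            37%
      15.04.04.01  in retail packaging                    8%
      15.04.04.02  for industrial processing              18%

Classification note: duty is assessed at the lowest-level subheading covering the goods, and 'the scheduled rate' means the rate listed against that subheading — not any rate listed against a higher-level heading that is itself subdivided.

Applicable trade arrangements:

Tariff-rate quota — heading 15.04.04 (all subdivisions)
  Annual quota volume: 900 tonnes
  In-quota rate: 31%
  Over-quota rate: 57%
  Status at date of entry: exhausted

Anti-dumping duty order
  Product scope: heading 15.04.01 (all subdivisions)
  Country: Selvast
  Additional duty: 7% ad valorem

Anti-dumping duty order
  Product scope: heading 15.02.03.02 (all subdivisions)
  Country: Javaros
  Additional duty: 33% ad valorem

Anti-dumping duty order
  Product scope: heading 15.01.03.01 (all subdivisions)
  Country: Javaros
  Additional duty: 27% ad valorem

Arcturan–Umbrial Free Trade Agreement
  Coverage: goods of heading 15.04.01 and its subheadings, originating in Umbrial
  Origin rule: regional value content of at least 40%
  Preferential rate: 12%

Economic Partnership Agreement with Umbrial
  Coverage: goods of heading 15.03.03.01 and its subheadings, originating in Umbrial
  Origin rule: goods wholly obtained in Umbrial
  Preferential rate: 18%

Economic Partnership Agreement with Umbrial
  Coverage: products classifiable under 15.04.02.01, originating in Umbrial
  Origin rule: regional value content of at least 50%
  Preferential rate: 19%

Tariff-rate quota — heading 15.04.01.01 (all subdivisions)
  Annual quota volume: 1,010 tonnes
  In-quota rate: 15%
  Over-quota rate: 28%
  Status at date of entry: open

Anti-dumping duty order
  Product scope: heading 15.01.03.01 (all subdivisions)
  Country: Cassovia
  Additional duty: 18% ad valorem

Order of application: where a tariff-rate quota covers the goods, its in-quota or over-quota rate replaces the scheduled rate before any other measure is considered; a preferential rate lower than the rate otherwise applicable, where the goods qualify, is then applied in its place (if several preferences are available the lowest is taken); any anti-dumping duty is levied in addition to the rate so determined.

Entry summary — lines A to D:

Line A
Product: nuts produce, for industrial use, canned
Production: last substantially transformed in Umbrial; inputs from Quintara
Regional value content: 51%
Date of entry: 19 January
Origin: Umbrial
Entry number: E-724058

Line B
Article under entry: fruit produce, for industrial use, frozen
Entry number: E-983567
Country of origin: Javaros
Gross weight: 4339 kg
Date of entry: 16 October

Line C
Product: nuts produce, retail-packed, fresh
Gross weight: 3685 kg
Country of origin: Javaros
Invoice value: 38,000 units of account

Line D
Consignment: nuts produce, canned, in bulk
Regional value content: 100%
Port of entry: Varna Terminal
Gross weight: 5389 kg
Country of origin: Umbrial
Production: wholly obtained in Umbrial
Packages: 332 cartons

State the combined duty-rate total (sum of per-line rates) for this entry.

Line A: nuts → 15.04; canned → 15.04.01; for industrial use → 15.04.01.02. Scheduled 10%. Umbrial agreement on 15.04.01: RVC ≥ 40% → 12% available; Umbrial agreement on 15.03.03.01: 15.04.01.02 not covered; Umbrial agreement on 15.04.02.01: 15.04.01.02 not covered; preference 12% not lower than 10% → no reduction. → 10%.
Line B: fruit → 15.02; frozen → 15.02.03; for industrial use → 15.02.03.03. Scheduled 5%. No special measure applies. → 5%.
Line C: nuts → 15.04; fresh → 15.04.04; retail-packed → 15.04.04.01. Scheduled 8%. quota on 15.04.04 exhausted → over-quota 57%. → 57%.
Line D: nuts → 15.04; canned → 15.04.01; in bulk → 15.04.01.01. Scheduled 16%. quota on 15.04.01.01 open → in-quota 15%; Umbrial agreement on 15.04.01: RVC ≥ 40% → 12% available; Umbrial agreement on 15.03.03.01: 15.04.01.01 not covered; Umbrial agreement on 15.04.02.01: 15.04.01.01 not covered; preferential 12%. → 12%.
Sum: 10% + 5% + 57% + 12% = 84%.

84%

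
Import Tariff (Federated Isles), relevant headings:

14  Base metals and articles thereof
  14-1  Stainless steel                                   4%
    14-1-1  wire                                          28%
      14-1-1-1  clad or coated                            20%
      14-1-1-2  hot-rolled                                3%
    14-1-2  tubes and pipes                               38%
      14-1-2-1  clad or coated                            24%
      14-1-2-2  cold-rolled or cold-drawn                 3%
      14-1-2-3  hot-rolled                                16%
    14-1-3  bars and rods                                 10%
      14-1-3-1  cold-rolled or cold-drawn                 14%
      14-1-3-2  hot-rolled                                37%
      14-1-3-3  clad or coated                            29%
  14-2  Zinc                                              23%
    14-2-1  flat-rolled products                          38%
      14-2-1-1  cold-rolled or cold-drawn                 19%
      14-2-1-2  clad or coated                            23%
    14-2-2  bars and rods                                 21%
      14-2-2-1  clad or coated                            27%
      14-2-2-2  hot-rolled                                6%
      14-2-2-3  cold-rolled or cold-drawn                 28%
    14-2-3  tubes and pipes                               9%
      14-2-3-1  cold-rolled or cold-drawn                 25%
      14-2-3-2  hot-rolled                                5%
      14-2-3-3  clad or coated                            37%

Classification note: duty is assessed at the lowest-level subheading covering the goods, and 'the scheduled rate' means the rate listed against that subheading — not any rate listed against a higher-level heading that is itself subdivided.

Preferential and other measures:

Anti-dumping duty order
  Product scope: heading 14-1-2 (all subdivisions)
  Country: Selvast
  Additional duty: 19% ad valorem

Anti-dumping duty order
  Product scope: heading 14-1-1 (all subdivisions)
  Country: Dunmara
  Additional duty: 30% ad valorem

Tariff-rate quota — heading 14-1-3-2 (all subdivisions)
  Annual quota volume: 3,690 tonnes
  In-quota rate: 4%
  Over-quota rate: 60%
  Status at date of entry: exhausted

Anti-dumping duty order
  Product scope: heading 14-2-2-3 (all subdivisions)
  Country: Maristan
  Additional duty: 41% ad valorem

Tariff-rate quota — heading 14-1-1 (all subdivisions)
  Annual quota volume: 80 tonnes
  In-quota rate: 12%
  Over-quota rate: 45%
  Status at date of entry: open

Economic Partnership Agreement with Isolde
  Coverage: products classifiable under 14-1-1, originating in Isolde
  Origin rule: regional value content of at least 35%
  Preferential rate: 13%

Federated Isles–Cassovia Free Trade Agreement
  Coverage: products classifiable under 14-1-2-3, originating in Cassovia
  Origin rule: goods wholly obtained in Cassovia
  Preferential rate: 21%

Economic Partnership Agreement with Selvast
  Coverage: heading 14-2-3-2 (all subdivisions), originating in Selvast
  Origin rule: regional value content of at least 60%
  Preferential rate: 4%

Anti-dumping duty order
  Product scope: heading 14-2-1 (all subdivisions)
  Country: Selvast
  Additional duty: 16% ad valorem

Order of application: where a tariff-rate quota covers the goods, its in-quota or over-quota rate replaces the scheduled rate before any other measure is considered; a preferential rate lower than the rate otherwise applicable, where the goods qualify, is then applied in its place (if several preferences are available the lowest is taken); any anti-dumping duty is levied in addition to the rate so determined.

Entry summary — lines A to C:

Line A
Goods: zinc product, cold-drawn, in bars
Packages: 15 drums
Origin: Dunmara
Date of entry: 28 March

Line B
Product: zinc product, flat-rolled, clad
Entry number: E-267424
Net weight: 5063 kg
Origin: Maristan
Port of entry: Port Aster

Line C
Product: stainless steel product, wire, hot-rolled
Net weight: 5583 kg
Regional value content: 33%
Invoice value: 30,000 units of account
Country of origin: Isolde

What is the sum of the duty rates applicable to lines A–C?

Line A: zinc → 14-2; in bars → 14-2-2; cold-drawn → 14-2-2-3. Scheduled 28%. No special measure applies. → 28%.
Line B: zinc → 14-2; flat-rolled → 14-2-1; clad → 14-2-1-2. Scheduled 23%. No special measure applies. → 23%.
Line C: stainless steel → 14-1; wire → 14-1-1; hot-rolled → 14-1-1-2. Scheduled 3%. quota on 14-1-1 open → in-quota 12%; Isolde agreement on 14-1-1: RVC < 35%. → 12%.
Sum: 28% + 23% + 12% = 63%.

63%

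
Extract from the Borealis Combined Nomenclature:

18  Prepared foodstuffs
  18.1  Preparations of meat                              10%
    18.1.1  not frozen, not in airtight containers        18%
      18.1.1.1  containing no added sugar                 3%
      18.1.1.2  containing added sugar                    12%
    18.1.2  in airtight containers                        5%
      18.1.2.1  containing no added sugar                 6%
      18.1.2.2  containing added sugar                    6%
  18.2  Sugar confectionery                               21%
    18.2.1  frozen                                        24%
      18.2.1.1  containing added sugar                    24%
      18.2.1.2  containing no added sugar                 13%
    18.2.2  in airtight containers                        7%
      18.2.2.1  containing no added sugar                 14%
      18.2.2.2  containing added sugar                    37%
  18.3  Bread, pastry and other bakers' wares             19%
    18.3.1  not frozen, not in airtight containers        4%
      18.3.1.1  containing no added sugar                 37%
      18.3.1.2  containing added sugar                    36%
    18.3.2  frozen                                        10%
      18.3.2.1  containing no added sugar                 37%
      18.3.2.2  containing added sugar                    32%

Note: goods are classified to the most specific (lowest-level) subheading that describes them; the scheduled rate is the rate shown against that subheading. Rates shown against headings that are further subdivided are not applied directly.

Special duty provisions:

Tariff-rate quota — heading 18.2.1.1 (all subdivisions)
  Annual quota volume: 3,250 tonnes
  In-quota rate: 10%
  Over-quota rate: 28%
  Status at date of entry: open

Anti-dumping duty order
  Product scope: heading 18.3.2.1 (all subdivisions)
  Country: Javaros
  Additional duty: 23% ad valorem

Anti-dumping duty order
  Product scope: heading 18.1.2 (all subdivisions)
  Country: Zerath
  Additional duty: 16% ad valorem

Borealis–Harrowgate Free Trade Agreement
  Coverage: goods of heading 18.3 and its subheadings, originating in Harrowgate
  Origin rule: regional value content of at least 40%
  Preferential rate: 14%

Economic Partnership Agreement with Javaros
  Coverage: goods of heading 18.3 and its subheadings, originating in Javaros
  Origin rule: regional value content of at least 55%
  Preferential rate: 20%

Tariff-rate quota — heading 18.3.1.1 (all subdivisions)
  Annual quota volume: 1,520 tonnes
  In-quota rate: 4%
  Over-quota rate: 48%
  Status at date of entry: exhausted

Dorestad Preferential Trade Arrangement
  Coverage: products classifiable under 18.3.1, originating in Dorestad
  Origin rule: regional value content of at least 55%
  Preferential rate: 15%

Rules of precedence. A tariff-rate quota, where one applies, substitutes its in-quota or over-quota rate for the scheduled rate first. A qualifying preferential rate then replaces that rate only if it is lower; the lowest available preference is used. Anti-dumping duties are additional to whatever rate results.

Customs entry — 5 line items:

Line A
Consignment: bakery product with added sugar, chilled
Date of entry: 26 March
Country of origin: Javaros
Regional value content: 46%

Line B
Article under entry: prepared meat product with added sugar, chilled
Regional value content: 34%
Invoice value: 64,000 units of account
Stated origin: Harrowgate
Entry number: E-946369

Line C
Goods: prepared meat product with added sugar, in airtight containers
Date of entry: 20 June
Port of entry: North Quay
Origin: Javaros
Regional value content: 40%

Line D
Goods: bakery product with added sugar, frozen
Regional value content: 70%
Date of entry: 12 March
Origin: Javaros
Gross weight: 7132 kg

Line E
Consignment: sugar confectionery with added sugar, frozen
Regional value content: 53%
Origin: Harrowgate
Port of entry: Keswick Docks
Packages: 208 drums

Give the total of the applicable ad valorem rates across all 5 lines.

84%

Line A: bakery product → 18.3; chilled → 18.3.1; with added sugar → 18.3.1.2. Scheduled 36%. Javaros agreement on 18.3: RVC < 55%. → 36%.
Line B: prepared meat product → 18.1; chilled → 18.1.1; with added sugar → 18.1.1.2. Scheduled 12%. Harrowgate agreement on 18.3: 18.1.1.2 not covered. → 12%.
Line C: prepared meat product → 18.1; in airtight containers → 18.1.2; with added sugar → 18.1.2.2. Scheduled 6%. Javaros agreement on 18.3: 18.1.2.2 not covered. → 6%.
Line D: bakery product → 18.3; frozen → 18.3.2; with added sugar → 18.3.2.2. Scheduled 32%. Javaros agreement on 18.3: RVC ≥ 55% → 20% available; preferential 20%. → 20%.
Line E: sugar confectionery → 18.2; frozen → 18.2.1; with added sugar → 18.2.1.1. Scheduled 24%. quota on 18.2.1.1 open → in-quota 10%; Harrowgate agreement on 18.3: 18.2.1.1 not covered. → 10%.
Sum: 36% + 12% + 6% + 20% + 10% = 84%.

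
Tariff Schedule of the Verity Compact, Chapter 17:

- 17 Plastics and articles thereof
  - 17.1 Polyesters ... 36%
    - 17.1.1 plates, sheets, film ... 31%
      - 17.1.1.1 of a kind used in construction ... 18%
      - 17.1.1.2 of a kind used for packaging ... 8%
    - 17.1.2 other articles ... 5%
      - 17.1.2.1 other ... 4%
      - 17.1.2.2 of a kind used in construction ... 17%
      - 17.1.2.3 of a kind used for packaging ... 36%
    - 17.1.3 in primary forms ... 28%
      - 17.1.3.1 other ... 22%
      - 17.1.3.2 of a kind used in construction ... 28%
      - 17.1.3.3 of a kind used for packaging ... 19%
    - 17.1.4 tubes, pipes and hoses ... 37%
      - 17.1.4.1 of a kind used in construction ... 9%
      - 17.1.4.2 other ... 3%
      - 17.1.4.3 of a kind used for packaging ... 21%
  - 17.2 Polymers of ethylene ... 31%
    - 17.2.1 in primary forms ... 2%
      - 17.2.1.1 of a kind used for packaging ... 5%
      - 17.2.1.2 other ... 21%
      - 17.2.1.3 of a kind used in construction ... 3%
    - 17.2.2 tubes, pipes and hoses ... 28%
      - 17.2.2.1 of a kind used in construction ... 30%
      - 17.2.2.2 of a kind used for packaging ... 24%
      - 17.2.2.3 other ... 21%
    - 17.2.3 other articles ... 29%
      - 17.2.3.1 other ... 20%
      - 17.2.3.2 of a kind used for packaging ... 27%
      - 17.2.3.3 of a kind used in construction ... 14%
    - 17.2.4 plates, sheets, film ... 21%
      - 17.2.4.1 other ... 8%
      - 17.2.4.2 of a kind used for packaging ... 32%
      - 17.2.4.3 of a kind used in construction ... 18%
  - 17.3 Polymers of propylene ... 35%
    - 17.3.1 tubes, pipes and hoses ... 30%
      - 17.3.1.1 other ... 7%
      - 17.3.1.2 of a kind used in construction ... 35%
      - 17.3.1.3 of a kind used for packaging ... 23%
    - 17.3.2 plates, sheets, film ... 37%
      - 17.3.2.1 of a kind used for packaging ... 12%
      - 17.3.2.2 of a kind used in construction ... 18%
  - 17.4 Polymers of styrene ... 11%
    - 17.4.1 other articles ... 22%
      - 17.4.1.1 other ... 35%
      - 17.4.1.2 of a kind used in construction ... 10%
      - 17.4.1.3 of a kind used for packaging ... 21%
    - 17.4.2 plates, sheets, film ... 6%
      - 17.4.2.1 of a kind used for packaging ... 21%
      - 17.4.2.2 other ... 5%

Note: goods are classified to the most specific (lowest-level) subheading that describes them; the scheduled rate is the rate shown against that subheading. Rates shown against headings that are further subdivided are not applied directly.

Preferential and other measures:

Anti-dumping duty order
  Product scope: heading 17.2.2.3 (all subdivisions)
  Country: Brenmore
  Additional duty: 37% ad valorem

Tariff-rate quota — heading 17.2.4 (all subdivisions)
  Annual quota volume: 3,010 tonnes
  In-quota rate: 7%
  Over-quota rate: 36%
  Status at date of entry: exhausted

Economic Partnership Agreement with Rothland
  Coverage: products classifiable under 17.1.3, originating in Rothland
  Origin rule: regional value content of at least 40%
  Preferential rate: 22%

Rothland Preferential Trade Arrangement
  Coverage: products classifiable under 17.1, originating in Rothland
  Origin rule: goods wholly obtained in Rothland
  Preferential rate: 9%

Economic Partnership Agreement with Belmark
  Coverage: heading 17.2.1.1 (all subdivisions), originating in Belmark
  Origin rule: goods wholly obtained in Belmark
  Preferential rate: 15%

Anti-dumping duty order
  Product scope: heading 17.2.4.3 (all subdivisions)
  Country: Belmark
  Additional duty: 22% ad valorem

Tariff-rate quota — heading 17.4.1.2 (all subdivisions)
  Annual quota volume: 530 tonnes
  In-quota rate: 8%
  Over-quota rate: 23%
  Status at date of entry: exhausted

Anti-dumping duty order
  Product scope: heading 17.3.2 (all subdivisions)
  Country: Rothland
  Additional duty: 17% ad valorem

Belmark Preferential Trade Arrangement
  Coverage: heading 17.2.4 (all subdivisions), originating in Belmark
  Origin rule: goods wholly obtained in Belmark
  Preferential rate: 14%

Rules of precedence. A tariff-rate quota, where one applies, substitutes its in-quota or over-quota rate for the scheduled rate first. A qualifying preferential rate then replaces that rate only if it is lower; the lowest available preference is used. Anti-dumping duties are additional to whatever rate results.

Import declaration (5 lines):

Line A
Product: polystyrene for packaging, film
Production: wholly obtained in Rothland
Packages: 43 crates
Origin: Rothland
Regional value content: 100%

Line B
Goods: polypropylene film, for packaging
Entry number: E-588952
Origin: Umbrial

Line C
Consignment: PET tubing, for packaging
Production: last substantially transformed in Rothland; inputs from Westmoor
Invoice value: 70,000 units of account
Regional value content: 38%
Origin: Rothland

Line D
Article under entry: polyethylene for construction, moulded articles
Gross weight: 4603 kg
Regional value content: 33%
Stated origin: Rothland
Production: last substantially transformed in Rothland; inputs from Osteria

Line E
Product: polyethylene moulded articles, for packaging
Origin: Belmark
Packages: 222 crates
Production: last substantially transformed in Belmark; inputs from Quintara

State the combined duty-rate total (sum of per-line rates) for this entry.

95%

Line A: polystyrene → 17.4; film → 17.4.2; for packaging → 17.4.2.1. Scheduled 21%. Rothland agreement on 17.1.3: 17.4.2.1 not covered; Rothland agreement on 17.1: 17.4.2.1 not covered. → 21%.
Line B: polypropylene → 17.3; film → 17.3.2; for packaging → 17.3.2.1. Scheduled 12%. No special measure applies. → 12%.
Line C: PET → 17.1; tubing → 17.1.4; for packaging → 17.1.4.3. Scheduled 21%. Rothland agreement on 17.1.3: 17.1.4.3 not covered; Rothland agreement on 17.1: not wholly obtained. → 21%.
Line D: polyethylene → 17.2; moulded articles → 17.2.3; for construction → 17.2.3.3. Scheduled 14%. Rothland agreement on 17.1.3: 17.2.3.3 not covered; Rothland agreement on 17.1: 17.2.3.3 not covered. → 14%.
Line E: polyethylene → 17.2; moulded articles → 17.2.3; for packaging → 17.2.3.2. Scheduled 27%. Belmark agreement on 17.2.1.1: 17.2.3.2 not covered; Belmark agreement on 17.2.4: 17.2.3.2 not covered. → 27%.
Sum: 21% + 12% + 21% + 14% + 27% = 95%.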